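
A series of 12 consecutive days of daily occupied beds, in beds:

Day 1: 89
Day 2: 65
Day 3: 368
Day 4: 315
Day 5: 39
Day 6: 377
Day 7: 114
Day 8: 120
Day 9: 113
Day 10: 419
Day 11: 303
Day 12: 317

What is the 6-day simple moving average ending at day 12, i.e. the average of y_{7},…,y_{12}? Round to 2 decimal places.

231.00

Sum of periods 7–12: 114 + 120 + 113 + 419 + 303 + 317 = 1386
Divide by 6: 1386 / 6 = 231.00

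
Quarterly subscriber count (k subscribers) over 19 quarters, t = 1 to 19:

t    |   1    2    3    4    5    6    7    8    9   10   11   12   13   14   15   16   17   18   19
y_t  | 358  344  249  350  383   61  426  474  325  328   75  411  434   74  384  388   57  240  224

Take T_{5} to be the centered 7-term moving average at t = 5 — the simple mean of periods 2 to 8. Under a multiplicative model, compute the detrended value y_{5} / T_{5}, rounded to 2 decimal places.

Trend T_5 = (344 + 249 + 350 + 383 + 61 + 426 + 474) / 7 = 2287/7 = 326.7143
Ratio to trend: 383 / 326.7143 = 1.17

1.17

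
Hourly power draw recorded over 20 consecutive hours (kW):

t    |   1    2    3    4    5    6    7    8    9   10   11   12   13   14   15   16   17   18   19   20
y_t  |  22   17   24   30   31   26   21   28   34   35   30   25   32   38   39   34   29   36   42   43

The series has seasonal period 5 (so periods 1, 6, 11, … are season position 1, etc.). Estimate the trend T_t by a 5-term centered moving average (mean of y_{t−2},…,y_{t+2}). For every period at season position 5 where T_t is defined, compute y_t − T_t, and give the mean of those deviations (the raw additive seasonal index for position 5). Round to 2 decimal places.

4.60

Season position 5 occurs at t = 5, 10, 15 (where T_t is defined).
t=5: T_5 = 26.4000; y_5 − T_5 = 31 − 26.4000 = 4.6000
t=10: T_10 = 30.4000; y_10 − T_10 = 35 − 30.4000 = 4.6000
t=15: T_15 = 34.4000; y_15 − T_15 = 39 − 34.4000 = 4.6000
Mean deviation: (4.6000 + 4.6000 + 4.6000) / 3 = 4.60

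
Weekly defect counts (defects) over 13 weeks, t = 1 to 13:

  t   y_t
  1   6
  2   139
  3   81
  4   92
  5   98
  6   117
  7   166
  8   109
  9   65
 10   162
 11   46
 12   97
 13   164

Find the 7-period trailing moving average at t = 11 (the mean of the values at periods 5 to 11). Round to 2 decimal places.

109.00

Sum of periods 5–11: 98 + 117 + 166 + 109 + 65 + 162 + 46 = 763
Divide by 7: 763 / 7 = 109.00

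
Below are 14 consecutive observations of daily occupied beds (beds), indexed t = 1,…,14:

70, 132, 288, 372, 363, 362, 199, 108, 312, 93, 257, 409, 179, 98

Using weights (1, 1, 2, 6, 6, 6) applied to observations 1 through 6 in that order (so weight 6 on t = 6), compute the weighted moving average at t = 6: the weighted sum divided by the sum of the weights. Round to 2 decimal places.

334.55

Weighted sum: 1·70 + 1·132 + 2·288 + 6·372 + 6·363 + 6·362 = 70 + 132 + 576 + 2232 + 2178 + 2172 = 7360
Weight total: 1 + 1 + 2 + 6 + 6 + 6 = 22
WMA = 7360 / 22 = 334.55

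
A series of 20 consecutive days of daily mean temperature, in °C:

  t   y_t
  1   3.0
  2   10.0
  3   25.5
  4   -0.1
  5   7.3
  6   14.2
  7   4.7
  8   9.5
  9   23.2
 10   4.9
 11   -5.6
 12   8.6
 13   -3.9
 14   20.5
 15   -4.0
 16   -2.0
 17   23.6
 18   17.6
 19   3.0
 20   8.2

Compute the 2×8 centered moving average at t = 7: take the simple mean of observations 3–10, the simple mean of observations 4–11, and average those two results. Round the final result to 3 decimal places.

Sum over 3–10: 25.5 + (-0.1) + 7.3 + 14.2 + 4.7 + 9.5 + 23.2 + 4.9 = 89.2
Sum over 4–11: (-0.1) + 7.3 + 14.2 + 4.7 + 9.5 + 23.2 + 4.9 + (-5.6) = 58.1
CMA at t=7 = (89.2 + 58.1) / (2·8) = 147.3 / 16 = 9.206

9.206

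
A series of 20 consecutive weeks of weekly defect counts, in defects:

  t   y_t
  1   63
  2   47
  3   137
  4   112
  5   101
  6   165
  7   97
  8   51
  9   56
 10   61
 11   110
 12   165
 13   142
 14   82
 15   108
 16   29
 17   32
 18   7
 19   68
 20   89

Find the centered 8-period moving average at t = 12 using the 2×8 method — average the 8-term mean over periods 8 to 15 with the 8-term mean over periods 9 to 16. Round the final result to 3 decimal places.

95.500

Sum over 8–15: 51 + 56 + 61 + 110 + 165 + 142 + 82 + 108 = 775
Sum over 9–16: 56 + 61 + 110 + 165 + 142 + 82 + 108 + 29 = 753
CMA at t=12 = (775 + 753) / (2·8) = 1528 / 16 = 95.500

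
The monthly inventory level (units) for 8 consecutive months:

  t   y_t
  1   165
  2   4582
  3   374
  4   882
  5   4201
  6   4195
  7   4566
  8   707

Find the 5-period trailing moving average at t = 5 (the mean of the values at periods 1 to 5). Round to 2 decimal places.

Sum of periods 1–5: 165 + 4582 + 374 + 882 + 4201 = 10204
Divide by 5: 10204 / 5 = 2040.80

2040.80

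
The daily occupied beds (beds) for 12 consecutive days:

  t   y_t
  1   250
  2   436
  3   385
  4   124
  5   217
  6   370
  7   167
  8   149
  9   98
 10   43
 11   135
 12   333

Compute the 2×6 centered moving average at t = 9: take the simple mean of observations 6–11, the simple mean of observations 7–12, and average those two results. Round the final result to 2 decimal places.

Sum over 6–11: 370 + 167 + 149 + 98 + 43 + 135 = 962
Sum over 7–12: 167 + 149 + 98 + 43 + 135 + 333 = 925
CMA at t=9 = (962 + 925) / (2·6) = 1887 / 12 = 157.25

157.25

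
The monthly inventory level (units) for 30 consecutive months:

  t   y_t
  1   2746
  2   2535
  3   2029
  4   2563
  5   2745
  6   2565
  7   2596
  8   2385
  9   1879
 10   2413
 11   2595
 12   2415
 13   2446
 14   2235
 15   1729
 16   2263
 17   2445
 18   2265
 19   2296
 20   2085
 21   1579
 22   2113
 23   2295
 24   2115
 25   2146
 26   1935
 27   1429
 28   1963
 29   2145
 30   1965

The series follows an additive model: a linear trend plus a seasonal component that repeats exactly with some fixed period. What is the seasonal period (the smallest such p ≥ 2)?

First differences y_{t+1} − y_t: -211, -506, 534, 182, -180, 31, -211, -506, 534, 182, -180, 31, -211, -506, …
The difference pattern repeats every 6 terms and not for any smaller step, so p = 6.

6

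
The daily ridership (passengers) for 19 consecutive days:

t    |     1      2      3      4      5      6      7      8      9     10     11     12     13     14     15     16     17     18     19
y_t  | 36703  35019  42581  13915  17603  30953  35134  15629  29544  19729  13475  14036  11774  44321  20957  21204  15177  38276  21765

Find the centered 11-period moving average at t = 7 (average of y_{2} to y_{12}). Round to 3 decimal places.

Sum of periods 2–12: 35019 + 42581 + 13915 + 17603 + 30953 + 35134 + 15629 + 29544 + 19729 + 13475 + 14036 = 267618
Divide by 11: 267618 / 11 = 24328.909

24328.909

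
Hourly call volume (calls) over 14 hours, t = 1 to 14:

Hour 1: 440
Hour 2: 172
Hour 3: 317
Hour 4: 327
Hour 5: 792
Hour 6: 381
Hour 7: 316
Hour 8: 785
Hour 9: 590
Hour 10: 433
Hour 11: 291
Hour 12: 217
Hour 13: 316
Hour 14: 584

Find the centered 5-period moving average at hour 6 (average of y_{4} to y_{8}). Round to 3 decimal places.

Sum of periods 4–8: 327 + 792 + 381 + 316 + 785 = 2601
Divide by 5: 2601 / 5 = 520.200

520.200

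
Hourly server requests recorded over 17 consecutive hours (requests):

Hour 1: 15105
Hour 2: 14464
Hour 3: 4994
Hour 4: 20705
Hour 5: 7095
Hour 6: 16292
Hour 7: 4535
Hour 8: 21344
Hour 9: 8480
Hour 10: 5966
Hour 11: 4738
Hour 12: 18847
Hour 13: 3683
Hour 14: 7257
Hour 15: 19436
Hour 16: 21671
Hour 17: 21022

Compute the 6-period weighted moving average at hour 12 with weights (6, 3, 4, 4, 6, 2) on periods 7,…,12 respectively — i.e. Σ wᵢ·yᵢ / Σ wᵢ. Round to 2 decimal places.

Weighted sum: 6·4535 + 3·21344 + 4·8480 + 4·5966 + 6·4738 + 2·18847 = 27210 + 64032 + 33920 + 23864 + 28428 + 37694 = 215148
Weight total: 6 + 3 + 4 + 4 + 6 + 2 = 25
WMA = 215148 / 25 = 8605.92

8605.92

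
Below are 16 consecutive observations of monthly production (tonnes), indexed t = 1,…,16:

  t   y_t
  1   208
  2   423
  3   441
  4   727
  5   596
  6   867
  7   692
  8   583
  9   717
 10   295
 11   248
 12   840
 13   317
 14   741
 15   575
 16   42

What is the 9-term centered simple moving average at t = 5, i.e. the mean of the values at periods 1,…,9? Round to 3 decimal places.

Sum of periods 1–9: 208 + 423 + 441 + 727 + 596 + 867 + 692 + 583 + 717 = 5254
Divide by 9: 5254 / 9 = 583.778

583.778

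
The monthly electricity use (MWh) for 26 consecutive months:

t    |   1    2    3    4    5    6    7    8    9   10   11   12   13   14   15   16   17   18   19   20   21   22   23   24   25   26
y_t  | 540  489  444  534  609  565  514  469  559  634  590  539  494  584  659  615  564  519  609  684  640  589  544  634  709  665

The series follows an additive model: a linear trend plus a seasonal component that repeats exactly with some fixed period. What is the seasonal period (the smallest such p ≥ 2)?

5

First differences y_{t+1} − y_t: -51, -45, 90, 75, -44, -51, -45, 90, 75, -44, -51, -45, …
The difference pattern repeats every 5 terms and not for any smaller step, so p = 5.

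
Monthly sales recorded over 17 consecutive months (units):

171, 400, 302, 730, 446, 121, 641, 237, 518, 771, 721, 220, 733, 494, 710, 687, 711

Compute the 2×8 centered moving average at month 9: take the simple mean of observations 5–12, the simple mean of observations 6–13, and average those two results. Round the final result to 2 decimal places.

477.31

Sum over 5–12: 446 + 121 + 641 + 237 + 518 + 771 + 721 + 220 = 3675
Sum over 6–13: 121 + 641 + 237 + 518 + 771 + 721 + 220 + 733 = 3962
CMA at t=9 = (3675 + 3962) / (2·8) = 7637 / 16 = 477.31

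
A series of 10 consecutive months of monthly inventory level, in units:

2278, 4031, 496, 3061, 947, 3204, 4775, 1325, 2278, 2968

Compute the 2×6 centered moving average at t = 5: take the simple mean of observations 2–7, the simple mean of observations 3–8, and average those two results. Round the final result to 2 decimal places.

2526.83

Sum over 2–7: 4031 + 496 + 3061 + 947 + 3204 + 4775 = 16514
Sum over 3–8: 496 + 3061 + 947 + 3204 + 4775 + 1325 = 13808
CMA at t=5 = (16514 + 13808) / (2·6) = 30322 / 12 = 2526.83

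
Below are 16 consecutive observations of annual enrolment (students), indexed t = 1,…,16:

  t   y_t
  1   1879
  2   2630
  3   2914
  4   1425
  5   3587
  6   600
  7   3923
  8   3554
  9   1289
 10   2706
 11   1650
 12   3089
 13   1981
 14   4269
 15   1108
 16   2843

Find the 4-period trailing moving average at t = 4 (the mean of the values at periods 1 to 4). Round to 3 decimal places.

Sum of periods 1–4: 1879 + 2630 + 2914 + 1425 = 8848
Divide by 4: 8848 / 4 = 2212.000

2212.000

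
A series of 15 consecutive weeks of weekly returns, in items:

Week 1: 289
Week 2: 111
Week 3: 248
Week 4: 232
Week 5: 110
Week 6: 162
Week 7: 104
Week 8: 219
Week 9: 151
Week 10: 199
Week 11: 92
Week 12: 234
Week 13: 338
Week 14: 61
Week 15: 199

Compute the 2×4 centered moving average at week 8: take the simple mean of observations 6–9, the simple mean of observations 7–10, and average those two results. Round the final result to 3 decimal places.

163.625

Sum over 6–9: 162 + 104 + 219 + 151 = 636
Sum over 7–10: 104 + 219 + 151 + 199 = 673
CMA at t=8 = (636 + 673) / (2·4) = 1309 / 8 = 163.625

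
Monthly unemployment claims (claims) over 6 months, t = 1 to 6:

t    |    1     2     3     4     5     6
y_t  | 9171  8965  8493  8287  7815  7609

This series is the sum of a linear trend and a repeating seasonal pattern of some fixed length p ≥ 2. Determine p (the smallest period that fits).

2

First differences y_{t+1} − y_t: -206, -472, -206, -472, -206, …
The difference pattern repeats every 2 terms and not for any smaller step, so p = 2.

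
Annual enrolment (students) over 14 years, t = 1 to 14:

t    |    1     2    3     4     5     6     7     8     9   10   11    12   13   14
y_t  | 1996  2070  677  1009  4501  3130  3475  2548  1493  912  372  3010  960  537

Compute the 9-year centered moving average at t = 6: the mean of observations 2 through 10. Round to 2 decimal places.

Sum of periods 2–10: 2070 + 677 + 1009 + 4501 + 3130 + 3475 + 2548 + 1493 + 912 = 19815
Divide by 9: 19815 / 9 = 2201.67

2201.67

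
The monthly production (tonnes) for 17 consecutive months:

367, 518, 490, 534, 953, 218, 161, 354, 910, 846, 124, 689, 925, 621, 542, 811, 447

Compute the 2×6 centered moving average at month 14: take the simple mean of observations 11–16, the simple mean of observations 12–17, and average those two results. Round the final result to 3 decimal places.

645.583

Sum over 11–16: 124 + 689 + 925 + 621 + 542 + 811 = 3712
Sum over 12–17: 689 + 925 + 621 + 542 + 811 + 447 = 4035
CMA at t=14 = (3712 + 4035) / (2·6) = 7747 / 12 = 645.583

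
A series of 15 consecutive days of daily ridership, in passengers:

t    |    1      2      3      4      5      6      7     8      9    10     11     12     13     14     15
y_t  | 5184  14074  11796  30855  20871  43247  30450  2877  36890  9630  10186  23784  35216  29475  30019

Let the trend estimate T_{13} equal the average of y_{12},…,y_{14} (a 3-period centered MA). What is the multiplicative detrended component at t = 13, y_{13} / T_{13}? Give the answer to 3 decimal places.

Trend T_13 = (23784 + 35216 + 29475) / 3 = 88475/3 = 29491.66667
Ratio to trend: 35216 / 29491.66667 = 1.194

1.194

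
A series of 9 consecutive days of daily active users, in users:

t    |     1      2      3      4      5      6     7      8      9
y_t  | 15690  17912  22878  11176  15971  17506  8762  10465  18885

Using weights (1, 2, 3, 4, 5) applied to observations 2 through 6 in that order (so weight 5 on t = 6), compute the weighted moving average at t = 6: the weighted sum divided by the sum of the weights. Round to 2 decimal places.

16574.00

Weighted sum: 1·17912 + 2·22878 + 3·11176 + 4·15971 + 5·17506 = 17912 + 45756 + 33528 + 63884 + 87530 = 248610
Weight total: 1 + 2 + 3 + 4 + 5 = 15
WMA = 248610 / 15 = 16574.00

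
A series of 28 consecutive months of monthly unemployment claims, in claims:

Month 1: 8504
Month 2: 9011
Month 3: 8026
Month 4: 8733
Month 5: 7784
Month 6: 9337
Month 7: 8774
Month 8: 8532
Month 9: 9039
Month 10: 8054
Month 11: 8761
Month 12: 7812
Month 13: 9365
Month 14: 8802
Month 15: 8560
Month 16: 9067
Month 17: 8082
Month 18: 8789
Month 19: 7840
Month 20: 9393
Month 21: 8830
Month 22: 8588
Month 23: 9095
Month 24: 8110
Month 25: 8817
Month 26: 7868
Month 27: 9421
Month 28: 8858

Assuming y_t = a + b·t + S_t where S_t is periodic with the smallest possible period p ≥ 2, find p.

7

First differences y_{t+1} − y_t: 507, -985, 707, -949, 1553, -563, -242, 507, -985, 707, -949, 1553, -563, -242, 507, -985, …
The difference pattern repeats every 7 terms and not for any smaller step, so p = 7.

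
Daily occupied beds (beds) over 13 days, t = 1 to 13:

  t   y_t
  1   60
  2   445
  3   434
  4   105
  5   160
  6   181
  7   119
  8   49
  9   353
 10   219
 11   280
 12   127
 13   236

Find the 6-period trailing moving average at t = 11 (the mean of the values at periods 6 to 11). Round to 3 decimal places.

Sum of periods 6–11: 181 + 119 + 49 + 353 + 219 + 280 = 1201
Divide by 6: 1201 / 6 = 200.167

200.167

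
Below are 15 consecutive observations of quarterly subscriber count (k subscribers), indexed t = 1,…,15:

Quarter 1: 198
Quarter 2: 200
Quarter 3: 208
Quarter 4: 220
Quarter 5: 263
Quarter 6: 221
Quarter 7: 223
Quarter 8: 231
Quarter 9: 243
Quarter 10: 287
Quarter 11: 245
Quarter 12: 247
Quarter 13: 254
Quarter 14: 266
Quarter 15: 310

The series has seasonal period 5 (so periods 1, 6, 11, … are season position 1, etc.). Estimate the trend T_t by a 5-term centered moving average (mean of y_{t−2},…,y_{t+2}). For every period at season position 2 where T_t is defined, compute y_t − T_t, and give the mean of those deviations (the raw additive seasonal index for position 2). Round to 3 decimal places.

-13.000

Season position 2 occurs at t = 7, 12 (where T_t is defined).
t=7: T_7 = 236.20000; y_7 − T_7 = 223 − 236.20000 = -13.20000
t=12: T_12 = 259.80000; y_12 − T_12 = 247 − 259.80000 = -12.80000
Mean deviation: (-13.20000 + -12.80000) / 2 = -13.000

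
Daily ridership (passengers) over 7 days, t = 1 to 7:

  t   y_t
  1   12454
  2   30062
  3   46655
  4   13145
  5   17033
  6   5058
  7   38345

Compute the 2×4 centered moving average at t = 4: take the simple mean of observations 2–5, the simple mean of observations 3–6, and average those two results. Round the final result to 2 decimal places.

Sum over 2–5: 30062 + 46655 + 13145 + 17033 = 106895
Sum over 3–6: 46655 + 13145 + 17033 + 5058 = 81891
CMA at t=4 = (106895 + 81891) / (2·4) = 188786 / 8 = 23598.25

23598.25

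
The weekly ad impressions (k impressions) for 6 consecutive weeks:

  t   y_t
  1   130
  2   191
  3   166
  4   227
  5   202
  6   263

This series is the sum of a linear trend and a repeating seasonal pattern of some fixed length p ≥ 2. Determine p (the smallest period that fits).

2

First differences y_{t+1} − y_t: 61, -25, 61, -25, 61, …
The difference pattern repeats every 2 terms and not for any smaller step, so p = 2.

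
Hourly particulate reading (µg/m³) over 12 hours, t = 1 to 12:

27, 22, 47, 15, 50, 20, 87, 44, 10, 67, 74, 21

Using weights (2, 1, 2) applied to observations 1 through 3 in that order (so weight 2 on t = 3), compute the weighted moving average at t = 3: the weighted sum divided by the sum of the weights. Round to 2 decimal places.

34.00

Weighted sum: 2·27 + 1·22 + 2·47 = 54 + 22 + 94 = 170
Weight total: 2 + 1 + 2 = 5
WMA = 170 / 5 = 34.00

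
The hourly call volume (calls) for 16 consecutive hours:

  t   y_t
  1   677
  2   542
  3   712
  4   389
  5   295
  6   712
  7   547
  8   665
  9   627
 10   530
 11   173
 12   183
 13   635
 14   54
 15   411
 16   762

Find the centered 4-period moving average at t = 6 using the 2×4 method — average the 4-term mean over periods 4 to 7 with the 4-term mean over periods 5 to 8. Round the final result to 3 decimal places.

Sum over 4–7: 389 + 295 + 712 + 547 = 1943
Sum over 5–8: 295 + 712 + 547 + 665 = 2219
CMA at t=6 = (1943 + 2219) / (2·4) = 4162 / 8 = 520.250

520.250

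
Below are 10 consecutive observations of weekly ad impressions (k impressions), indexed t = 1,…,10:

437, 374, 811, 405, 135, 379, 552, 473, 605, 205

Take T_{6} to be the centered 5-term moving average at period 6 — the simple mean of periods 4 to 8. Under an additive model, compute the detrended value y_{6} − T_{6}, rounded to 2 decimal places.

-9.80

Trend T_6 = (405 + 135 + 379 + 552 + 473) / 5 = 1944/5 = 388.8000
Detrended value: 379 − 388.8000 = -9.80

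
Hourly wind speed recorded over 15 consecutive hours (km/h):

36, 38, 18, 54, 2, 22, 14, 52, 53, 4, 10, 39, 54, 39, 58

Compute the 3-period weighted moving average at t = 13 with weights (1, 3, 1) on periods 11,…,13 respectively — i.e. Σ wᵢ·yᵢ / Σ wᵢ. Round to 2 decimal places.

Weighted sum: 1·10 + 3·39 + 1·54 = 10 + 117 + 54 = 181
Weight total: 1 + 3 + 1 = 5
WMA = 181 / 5 = 36.20

36.20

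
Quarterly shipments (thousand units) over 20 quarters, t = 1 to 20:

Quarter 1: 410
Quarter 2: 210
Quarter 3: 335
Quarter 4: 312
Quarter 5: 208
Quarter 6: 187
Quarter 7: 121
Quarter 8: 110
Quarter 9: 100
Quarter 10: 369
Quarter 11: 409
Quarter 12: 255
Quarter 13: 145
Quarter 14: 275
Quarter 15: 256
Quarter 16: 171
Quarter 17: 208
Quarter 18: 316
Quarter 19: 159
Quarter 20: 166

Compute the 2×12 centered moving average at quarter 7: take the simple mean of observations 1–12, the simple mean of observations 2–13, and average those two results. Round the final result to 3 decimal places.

241.125

Sum over 1–12: 410 + 210 + 335 + 312 + 208 + 187 + 121 + 110 + 100 + 369 + 409 + 255 = 3026
Sum over 2–13: 210 + 335 + 312 + 208 + 187 + 121 + 110 + 100 + 369 + 409 + 255 + 145 = 2761
CMA at t=7 = (3026 + 2761) / (2·12) = 5787 / 24 = 241.125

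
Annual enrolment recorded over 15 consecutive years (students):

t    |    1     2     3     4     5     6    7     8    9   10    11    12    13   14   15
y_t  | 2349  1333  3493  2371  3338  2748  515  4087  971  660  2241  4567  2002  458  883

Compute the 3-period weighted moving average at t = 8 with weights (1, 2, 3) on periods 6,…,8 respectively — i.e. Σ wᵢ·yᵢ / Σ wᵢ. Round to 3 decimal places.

2673.167

Weighted sum: 1·2748 + 2·515 + 3·4087 = 2748 + 1030 + 12261 = 16039
Weight total: 1 + 2 + 3 = 6
WMA = 16039 / 6 = 2673.167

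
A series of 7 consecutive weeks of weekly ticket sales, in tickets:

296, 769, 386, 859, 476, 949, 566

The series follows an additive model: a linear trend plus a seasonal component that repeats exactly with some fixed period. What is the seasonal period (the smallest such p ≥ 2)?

First differences y_{t+1} − y_t: 473, -383, 473, -383, 473, -383, …
The difference pattern repeats every 2 terms and not for any smaller step, so p = 2.

2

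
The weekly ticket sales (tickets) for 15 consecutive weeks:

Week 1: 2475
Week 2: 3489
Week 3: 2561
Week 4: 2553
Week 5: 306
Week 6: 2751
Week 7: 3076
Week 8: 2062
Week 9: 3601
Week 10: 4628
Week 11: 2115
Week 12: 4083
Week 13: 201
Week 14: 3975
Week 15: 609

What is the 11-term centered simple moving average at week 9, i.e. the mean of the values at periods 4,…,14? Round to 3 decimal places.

2668.273

Sum of periods 4–14: 2553 + 306 + 2751 + 3076 + 2062 + 3601 + 4628 + 2115 + 4083 + 201 + 3975 = 29351
Divide by 11: 29351 / 11 = 2668.273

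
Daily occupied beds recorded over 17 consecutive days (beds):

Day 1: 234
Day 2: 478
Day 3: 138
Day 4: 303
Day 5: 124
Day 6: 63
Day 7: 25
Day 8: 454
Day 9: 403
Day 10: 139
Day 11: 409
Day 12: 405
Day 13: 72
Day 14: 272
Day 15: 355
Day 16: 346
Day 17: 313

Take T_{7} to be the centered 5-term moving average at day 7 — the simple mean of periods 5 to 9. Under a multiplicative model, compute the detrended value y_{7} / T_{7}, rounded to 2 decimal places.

0.12

Trend T_7 = (124 + 63 + 25 + 454 + 403) / 5 = 1069/5 = 213.8000
Ratio to trend: 25 / 213.8000 = 0.12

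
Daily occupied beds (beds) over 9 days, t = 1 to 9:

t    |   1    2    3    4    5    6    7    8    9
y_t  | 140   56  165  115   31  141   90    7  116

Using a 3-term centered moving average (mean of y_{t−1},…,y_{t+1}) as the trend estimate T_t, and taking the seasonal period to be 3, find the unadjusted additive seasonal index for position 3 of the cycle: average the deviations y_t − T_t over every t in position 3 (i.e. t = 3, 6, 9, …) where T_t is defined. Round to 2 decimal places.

Season position 3 occurs at t = 3, 6 (where T_t is defined).
t=3: T_3 = 112.0000; y_3 − T_3 = 165 − 112.0000 = 53.0000
t=6: T_6 = 87.3333; y_6 − T_6 = 141 − 87.3333 = 53.6667
Mean deviation: (53.0000 + 53.6667) / 2 = 53.33

53.33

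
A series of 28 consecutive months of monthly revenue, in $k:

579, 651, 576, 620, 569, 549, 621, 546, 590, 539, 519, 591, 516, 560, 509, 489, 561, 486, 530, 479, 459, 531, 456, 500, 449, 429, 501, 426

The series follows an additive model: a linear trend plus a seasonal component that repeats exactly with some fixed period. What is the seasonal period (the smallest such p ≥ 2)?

First differences y_{t+1} − y_t: 72, -75, 44, -51, -20, 72, -75, 44, -51, -20, 72, -75, …
The difference pattern repeats every 5 terms and not for any smaller step, so p = 5.

5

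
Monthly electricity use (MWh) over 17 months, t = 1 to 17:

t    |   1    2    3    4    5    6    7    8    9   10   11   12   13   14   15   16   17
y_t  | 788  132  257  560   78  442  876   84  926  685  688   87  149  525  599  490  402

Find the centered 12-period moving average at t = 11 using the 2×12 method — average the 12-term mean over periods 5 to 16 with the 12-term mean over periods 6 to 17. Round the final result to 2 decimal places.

Sum over 5–16: 78 + 442 + 876 + 84 + 926 + 685 + 688 + 87 + 149 + 525 + 599 + 490 = 5629
Sum over 6–17: 442 + 876 + 84 + 926 + 685 + 688 + 87 + 149 + 525 + 599 + 490 + 402 = 5953
CMA at t=11 = (5629 + 5953) / (2·12) = 11582 / 24 = 482.58

482.58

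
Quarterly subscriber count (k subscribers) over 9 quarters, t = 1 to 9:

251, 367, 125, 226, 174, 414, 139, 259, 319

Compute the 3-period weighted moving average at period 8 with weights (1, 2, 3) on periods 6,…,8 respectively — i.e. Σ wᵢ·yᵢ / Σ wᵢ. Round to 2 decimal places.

244.83

Weighted sum: 1·414 + 2·139 + 3·259 = 414 + 278 + 777 = 1469
Weight total: 1 + 2 + 3 = 6
WMA = 1469 / 6 = 244.83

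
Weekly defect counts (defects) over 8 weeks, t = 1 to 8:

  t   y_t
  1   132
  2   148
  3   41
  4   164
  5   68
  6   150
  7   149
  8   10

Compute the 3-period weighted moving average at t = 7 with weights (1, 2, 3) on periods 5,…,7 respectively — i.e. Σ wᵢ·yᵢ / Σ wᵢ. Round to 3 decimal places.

135.833

Weighted sum: 1·68 + 2·150 + 3·149 = 68 + 300 + 447 = 815
Weight total: 1 + 2 + 3 = 6
WMA = 815 / 6 = 135.833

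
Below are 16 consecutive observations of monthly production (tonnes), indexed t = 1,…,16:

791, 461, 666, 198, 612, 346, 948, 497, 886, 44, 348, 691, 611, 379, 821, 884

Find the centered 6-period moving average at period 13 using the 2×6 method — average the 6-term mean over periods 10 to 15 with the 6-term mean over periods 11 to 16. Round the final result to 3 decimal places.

552.333

Sum over 10–15: 44 + 348 + 691 + 611 + 379 + 821 = 2894
Sum over 11–16: 348 + 691 + 611 + 379 + 821 + 884 = 3734
CMA at t=13 = (2894 + 3734) / (2·6) = 6628 / 12 = 552.333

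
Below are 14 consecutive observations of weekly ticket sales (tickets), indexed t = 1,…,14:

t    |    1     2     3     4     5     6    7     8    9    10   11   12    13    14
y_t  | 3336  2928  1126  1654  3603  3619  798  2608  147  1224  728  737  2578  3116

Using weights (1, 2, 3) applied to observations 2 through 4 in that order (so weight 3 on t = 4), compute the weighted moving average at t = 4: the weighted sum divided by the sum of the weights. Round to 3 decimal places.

Weighted sum: 1·2928 + 2·1126 + 3·1654 = 2928 + 2252 + 4962 = 10142
Weight total: 1 + 2 + 3 = 6
WMA = 10142 / 6 = 1690.333

1690.333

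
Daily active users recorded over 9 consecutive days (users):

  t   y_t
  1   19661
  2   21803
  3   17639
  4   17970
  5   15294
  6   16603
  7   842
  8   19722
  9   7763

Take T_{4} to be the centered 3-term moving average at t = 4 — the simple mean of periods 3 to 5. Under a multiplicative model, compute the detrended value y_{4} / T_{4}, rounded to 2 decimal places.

1.06

Trend T_4 = (17639 + 17970 + 15294) / 3 = 50903/3 = 16967.6667
Ratio to trend: 17970 / 16967.6667 = 1.06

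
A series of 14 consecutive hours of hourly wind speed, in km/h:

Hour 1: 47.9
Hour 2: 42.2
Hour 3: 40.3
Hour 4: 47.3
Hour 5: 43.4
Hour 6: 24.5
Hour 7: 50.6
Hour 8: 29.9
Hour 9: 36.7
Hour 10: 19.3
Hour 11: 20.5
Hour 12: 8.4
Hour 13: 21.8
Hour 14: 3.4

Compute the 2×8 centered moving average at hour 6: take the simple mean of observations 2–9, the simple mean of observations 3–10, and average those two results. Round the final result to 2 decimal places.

37.93

Sum over 2–9: 42.2 + 40.3 + 47.3 + 43.4 + 24.5 + 50.6 + 29.9 + 36.7 = 314.9
Sum over 3–10: 40.3 + 47.3 + 43.4 + 24.5 + 50.6 + 29.9 + 36.7 + 19.3 = 292.0
CMA at t=6 = (314.9 + 292.0) / (2·8) = 606.9 / 16 = 37.93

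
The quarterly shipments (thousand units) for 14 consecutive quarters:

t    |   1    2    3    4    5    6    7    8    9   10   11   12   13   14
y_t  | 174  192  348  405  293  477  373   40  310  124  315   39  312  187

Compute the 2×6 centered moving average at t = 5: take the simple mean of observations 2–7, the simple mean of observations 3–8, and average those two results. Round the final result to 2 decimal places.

Sum over 2–7: 192 + 348 + 405 + 293 + 477 + 373 = 2088
Sum over 3–8: 348 + 405 + 293 + 477 + 373 + 40 = 1936
CMA at t=5 = (2088 + 1936) / (2·6) = 4024 / 12 = 335.33

335.33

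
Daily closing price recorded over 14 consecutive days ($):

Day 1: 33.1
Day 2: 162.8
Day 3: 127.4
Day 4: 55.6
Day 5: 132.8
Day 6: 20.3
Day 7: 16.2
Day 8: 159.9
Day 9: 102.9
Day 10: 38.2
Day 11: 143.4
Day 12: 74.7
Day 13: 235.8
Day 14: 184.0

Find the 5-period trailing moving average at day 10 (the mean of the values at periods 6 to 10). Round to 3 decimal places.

Sum of periods 6–10: 20.3 + 16.2 + 159.9 + 102.9 + 38.2 = 337.5
Divide by 5: 337.5 / 5 = 67.500

67.500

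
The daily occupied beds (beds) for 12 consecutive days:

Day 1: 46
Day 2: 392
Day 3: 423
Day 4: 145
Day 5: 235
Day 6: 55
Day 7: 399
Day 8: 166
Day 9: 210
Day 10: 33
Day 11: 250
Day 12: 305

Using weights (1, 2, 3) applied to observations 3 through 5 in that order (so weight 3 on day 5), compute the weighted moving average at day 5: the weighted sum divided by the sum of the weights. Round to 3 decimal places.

236.333

Weighted sum: 1·423 + 2·145 + 3·235 = 423 + 290 + 705 = 1418
Weight total: 1 + 2 + 3 = 6
WMA = 1418 / 6 = 236.333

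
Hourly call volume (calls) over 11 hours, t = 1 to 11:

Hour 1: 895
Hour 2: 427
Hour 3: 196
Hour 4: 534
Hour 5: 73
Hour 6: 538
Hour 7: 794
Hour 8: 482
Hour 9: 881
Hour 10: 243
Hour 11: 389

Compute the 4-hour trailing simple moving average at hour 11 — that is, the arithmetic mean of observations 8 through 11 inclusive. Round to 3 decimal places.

498.750

Sum of periods 8–11: 482 + 881 + 243 + 389 = 1995
Divide by 4: 1995 / 4 = 498.750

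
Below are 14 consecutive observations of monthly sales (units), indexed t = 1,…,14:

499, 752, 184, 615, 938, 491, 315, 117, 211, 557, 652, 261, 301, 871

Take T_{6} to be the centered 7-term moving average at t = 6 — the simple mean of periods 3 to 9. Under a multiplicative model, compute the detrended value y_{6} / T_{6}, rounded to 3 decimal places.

1.197

Trend T_6 = (184 + 615 + 938 + 491 + 315 + 117 + 211) / 7 = 2871/7 = 410.14286
Ratio to trend: 491 / 410.14286 = 1.197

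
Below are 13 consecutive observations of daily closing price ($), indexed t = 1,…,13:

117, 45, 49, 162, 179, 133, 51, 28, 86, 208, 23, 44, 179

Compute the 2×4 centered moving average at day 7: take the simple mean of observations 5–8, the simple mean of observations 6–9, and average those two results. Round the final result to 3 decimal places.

86.125

Sum over 5–8: 179 + 133 + 51 + 28 = 391
Sum over 6–9: 133 + 51 + 28 + 86 = 298
CMA at t=7 = (391 + 298) / (2·4) = 689 / 8 = 86.125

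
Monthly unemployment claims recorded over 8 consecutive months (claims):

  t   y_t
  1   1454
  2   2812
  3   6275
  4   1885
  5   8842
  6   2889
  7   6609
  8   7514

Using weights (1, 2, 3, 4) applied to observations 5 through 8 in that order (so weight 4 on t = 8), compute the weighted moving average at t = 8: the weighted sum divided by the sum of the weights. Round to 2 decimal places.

6450.30

Weighted sum: 1·8842 + 2·2889 + 3·6609 + 4·7514 = 8842 + 5778 + 19827 + 30056 = 64503
Weight total: 1 + 2 + 3 + 4 = 10
WMA = 64503 / 10 = 6450.30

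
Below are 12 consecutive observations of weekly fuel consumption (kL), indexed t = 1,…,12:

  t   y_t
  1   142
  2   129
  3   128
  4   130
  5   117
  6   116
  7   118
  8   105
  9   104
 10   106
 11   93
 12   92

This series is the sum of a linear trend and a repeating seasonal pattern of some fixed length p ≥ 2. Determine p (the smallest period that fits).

First differences y_{t+1} − y_t: -13, -1, 2, -13, -1, 2, -13, -1, …
The difference pattern repeats every 3 terms and not for any smaller step, so p = 3.

3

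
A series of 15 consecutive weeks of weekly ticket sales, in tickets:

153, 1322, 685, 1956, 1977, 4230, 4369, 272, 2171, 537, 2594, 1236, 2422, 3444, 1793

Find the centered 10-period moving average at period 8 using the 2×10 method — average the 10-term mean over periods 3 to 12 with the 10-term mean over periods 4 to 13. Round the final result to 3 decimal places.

2089.550

Sum over 3–12: 685 + 1956 + 1977 + 4230 + 4369 + 272 + 2171 + 537 + 2594 + 1236 = 20027
Sum over 4–13: 1956 + 1977 + 4230 + 4369 + 272 + 2171 + 537 + 2594 + 1236 + 2422 = 21764
CMA at t=8 = (20027 + 21764) / (2·10) = 41791 / 20 = 2089.550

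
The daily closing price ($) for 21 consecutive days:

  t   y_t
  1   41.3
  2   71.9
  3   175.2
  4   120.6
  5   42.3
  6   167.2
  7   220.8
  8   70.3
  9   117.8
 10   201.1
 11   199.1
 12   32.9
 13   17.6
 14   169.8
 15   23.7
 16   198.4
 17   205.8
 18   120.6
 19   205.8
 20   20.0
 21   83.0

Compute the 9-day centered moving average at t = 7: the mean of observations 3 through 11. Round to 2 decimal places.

146.04

Sum of periods 3–11: 175.2 + 120.6 + 42.3 + 167.2 + 220.8 + 70.3 + 117.8 + 201.1 + 199.1 = 1314.4
Divide by 9: 1314.4 / 9 = 146.04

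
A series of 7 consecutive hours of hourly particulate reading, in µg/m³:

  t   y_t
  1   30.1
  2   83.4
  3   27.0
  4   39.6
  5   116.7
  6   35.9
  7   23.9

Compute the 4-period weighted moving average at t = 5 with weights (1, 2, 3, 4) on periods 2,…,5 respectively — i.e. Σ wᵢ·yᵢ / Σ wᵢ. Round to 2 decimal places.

Weighted sum: 1·83.4 + 2·27.0 + 3·39.6 + 4·116.7 = 83.4 + 54.0 + 118.8 + 466.8 = 723.0
Weight total: 1 + 2 + 3 + 4 = 10
WMA = 723.0 / 10 = 72.30

72.30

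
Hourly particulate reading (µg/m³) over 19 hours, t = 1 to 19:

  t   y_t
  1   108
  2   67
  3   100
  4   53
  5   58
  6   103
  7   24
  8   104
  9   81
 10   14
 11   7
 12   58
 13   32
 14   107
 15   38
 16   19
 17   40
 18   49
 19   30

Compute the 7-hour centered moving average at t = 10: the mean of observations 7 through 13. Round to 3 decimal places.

Sum of periods 7–13: 24 + 104 + 81 + 14 + 7 + 58 + 32 = 320
Divide by 7: 320 / 7 = 45.714

45.714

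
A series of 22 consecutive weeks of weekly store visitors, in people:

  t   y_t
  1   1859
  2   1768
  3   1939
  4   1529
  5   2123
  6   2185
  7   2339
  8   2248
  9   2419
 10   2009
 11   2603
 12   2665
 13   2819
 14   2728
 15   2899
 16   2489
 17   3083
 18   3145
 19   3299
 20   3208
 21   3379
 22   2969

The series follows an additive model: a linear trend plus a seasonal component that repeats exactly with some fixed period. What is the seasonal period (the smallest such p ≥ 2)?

First differences y_{t+1} − y_t: -91, 171, -410, 594, 62, 154, -91, 171, -410, 594, 62, 154, -91, 171, …
The difference pattern repeats every 6 terms and not for any smaller step, so p = 6.

6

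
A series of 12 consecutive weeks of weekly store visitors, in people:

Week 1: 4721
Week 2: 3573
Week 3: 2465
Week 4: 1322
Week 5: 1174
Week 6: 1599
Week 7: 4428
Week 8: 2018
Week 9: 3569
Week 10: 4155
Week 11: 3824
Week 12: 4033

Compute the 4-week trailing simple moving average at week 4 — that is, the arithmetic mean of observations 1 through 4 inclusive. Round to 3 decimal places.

Sum of periods 1–4: 4721 + 3573 + 2465 + 1322 = 12081
Divide by 4: 12081 / 4 = 3020.250

3020.250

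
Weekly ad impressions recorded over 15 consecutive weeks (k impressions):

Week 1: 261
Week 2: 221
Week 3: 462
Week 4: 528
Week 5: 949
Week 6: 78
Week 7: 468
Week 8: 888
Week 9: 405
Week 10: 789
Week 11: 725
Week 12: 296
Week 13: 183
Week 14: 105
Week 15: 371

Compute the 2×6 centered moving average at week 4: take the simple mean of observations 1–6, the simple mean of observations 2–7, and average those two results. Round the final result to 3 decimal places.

Sum over 1–6: 261 + 221 + 462 + 528 + 949 + 78 = 2499
Sum over 2–7: 221 + 462 + 528 + 949 + 78 + 468 = 2706
CMA at t=4 = (2499 + 2706) / (2·6) = 5205 / 12 = 433.750

433.750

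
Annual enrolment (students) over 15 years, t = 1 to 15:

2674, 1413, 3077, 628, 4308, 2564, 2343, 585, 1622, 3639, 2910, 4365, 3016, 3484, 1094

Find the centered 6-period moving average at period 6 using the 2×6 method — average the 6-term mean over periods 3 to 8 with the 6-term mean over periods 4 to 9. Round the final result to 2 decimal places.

2129.58

Sum over 3–8: 3077 + 628 + 4308 + 2564 + 2343 + 585 = 13505
Sum over 4–9: 628 + 4308 + 2564 + 2343 + 585 + 1622 = 12050
CMA at t=6 = (13505 + 12050) / (2·6) = 25555 / 12 = 2129.58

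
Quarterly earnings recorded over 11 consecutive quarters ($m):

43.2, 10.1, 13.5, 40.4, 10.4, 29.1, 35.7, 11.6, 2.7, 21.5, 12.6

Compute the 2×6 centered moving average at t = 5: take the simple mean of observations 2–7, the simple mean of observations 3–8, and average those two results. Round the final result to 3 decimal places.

Sum over 2–7: 10.1 + 13.5 + 40.4 + 10.4 + 29.1 + 35.7 = 139.2
Sum over 3–8: 13.5 + 40.4 + 10.4 + 29.1 + 35.7 + 11.6 = 140.7
CMA at t=5 = (139.2 + 140.7) / (2·6) = 279.9 / 12 = 23.325

23.325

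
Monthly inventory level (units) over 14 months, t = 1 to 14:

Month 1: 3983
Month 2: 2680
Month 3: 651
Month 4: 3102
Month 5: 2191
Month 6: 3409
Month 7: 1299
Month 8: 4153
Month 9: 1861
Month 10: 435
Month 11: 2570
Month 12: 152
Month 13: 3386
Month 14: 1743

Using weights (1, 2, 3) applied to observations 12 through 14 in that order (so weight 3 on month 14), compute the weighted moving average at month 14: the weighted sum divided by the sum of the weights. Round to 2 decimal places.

2025.50

Weighted sum: 1·152 + 2·3386 + 3·1743 = 152 + 6772 + 5229 = 12153
Weight total: 1 + 2 + 3 = 6
WMA = 12153 / 6 = 2025.50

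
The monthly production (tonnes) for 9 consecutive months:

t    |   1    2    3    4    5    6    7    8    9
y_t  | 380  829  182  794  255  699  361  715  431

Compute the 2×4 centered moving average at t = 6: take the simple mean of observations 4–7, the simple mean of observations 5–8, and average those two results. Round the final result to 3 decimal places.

Sum over 4–7: 794 + 255 + 699 + 361 = 2109
Sum over 5–8: 255 + 699 + 361 + 715 = 2030
CMA at t=6 = (2109 + 2030) / (2·4) = 4139 / 8 = 517.375

517.375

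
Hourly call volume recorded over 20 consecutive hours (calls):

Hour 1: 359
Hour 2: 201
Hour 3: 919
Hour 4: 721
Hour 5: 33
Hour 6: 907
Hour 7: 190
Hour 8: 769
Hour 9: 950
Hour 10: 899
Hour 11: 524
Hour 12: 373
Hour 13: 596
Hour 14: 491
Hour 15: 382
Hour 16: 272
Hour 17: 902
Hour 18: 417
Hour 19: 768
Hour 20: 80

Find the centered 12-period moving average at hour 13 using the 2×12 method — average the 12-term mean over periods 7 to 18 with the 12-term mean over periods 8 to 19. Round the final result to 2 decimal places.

Sum over 7–18: 190 + 769 + 950 + 899 + 524 + 373 + 596 + 491 + 382 + 272 + 902 + 417 = 6765
Sum over 8–19: 769 + 950 + 899 + 524 + 373 + 596 + 491 + 382 + 272 + 902 + 417 + 768 = 7343
CMA at t=13 = (6765 + 7343) / (2·12) = 14108 / 24 = 587.83

587.83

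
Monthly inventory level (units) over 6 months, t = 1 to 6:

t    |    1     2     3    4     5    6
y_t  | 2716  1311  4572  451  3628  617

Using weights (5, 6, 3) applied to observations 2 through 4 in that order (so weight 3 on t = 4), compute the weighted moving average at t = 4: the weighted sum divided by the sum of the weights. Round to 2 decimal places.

2524.29

Weighted sum: 5·1311 + 6·4572 + 3·451 = 6555 + 27432 + 1353 = 35340
Weight total: 5 + 6 + 3 = 14
WMA = 35340 / 14 = 2524.29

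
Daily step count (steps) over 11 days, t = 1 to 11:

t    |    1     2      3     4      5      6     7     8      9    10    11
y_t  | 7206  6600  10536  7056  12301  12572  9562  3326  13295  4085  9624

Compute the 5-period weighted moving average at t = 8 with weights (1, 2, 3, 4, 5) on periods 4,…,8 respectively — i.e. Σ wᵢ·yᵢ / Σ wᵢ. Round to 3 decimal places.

Weighted sum: 1·7056 + 2·12301 + 3·12572 + 4·9562 + 5·3326 = 7056 + 24602 + 37716 + 38248 + 16630 = 124252
Weight total: 1 + 2 + 3 + 4 + 5 = 15
WMA = 124252 / 15 = 8283.467

8283.467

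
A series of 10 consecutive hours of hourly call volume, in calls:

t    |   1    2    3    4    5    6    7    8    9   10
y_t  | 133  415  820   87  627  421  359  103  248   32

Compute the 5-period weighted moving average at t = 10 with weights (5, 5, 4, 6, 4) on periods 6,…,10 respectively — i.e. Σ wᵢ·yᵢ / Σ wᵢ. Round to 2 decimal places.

247.00

Weighted sum: 5·421 + 5·359 + 4·103 + 6·248 + 4·32 = 2105 + 1795 + 412 + 1488 + 128 = 5928
Weight total: 5 + 5 + 4 + 6 + 4 = 24
WMA = 5928 / 24 = 247.00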